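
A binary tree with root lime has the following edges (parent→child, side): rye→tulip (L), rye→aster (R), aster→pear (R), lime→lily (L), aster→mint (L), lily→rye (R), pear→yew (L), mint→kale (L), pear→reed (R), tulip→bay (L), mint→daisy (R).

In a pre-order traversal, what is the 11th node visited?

yew

Pre-order visits the node, then its left subtree, then its right subtree.
Visit lime.
At lime: go left to lily.
  Visit lily.
  At lily: no left child.
  At lily: go right to rye.
    Visit rye.
    At rye: go left to tulip.
      Visit tulip.
      At tulip: go left to bay.
        bay is a leaf — visit bay.
      At tulip: no right child.
    At rye: go right to aster.
      Visit aster.
      At aster: go left to mint.
        Visit mint.
        At mint: go left to kale.
          kale is a leaf — visit kale.
        At mint: go right to daisy.
          daisy is a leaf — visit daisy.
      At aster: go right to pear.
        Visit pear.
        At pear: go left to yew.
          yew is a leaf — visit yew.
        At pear: go right to reed.
          reed is a leaf — visit reed.
At lime: no right child.
Full pre-order sequence: lime, lily, rye, tulip, bay, aster, mint, kale, daisy, pear, yew, reed.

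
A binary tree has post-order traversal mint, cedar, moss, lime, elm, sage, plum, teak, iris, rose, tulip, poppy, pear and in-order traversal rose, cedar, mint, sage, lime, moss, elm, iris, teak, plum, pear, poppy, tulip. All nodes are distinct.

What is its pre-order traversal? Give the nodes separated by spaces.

pear rose iris sage cedar mint elm lime moss teak plum poppy tulip

The last element of post-order is the root; it splits in-order into left and right subtrees.
Root pear: left subtree has 10 nodes {rose, cedar, mint, sage, lime, moss, elm, iris, teak, plum}, right has 2 {poppy, tulip}.
  Root rose: left subtree has 0 nodes { }, right has 9 {cedar, mint, sage, lime, moss, elm, iris, teak, plum}.
    Root iris: left subtree has 6 nodes {cedar, mint, sage, lime, moss, elm}, right has 2 {teak, plum}.
      Root sage: left subtree has 2 nodes {cedar, mint}, right has 3 {lime, moss, elm}.
        Root cedar: left subtree has 0 nodes { }, right has 1 {mint}.
        Root elm: left subtree has 2 nodes {lime, moss}, right has 0 { }.
          Root lime: left subtree has 0 nodes { }, right has 1 {moss}.
      Root teak: left subtree has 0 nodes { }, right has 1 {plum}.
  Root poppy: left subtree has 0 nodes { }, right has 1 {tulip}.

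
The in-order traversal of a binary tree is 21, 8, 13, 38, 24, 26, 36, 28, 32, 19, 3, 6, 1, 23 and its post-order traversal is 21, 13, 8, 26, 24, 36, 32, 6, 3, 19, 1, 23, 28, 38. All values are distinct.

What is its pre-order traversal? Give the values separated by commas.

38, 8, 21, 13, 28, 36, 24, 26, 23, 1, 19, 32, 3, 6

The last element of post-order is the root; it splits in-order into left and right subtrees.
Root 38: left subtree has 3 nodes {21, 8, 13}, right has 10 {24, 26, 36, 28, 32, 19, 3, 6, 1, 23}.
  Root 8: left subtree has 1 node {21}, right has 1 {13}.
  Root 28: left subtree has 3 nodes {24, 26, 36}, right has 6 {32, 19, 3, 6, 1, 23}.
    Root 36: left subtree has 2 nodes {24, 26}, right has 0 { }.
      Root 24: left subtree has 0 nodes { }, right has 1 {26}.
    Root 23: left subtree has 5 nodes {32, 19, 3, 6, 1}, right has 0 { }.
      Root 1: left subtree has 4 nodes {32, 19, 3, 6}, right has 0 { }.
        Root 19: left subtree has 1 node {32}, right has 2 {3, 6}.
          Root 3: left subtree has 0 nodes { }, right has 1 {6}.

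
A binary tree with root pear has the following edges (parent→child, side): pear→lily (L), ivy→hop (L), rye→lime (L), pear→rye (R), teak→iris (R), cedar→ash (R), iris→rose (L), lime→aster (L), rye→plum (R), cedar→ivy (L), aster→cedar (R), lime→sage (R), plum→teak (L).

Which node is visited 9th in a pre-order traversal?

Pre-order visits the node, then its left subtree, then its right subtree.
Visit pear.
At pear: go left to lily.
  lily is a leaf — visit lily.
At pear: go right to rye.
  Visit rye.
  At rye: go left to lime.
    Visit lime.
    At lime: go left to aster.
      Visit aster.
      At aster: no left child.
      At aster: go right to cedar.
        Visit cedar.
        At cedar: go left to ivy.
          Visit ivy.
          At ivy: go left to hop.
            hop is a leaf — visit hop.
          At ivy: no right child.
        At cedar: go right to ash.
          ash is a leaf — visit ash.
    At lime: go right to sage.
      sage is a leaf — visit sage.
  At rye: go right to plum.
    Visit plum.
    At plum: go left to teak.
      Visit teak.
      At teak: no left child.
      At teak: go right to iris.
        Visit iris.
        At iris: go left to rose.
          rose is a leaf — visit rose.
        At iris: no right child.
    At plum: no right child.
Full pre-order sequence: pear, lily, rye, lime, aster, cedar, ivy, hop, ash, sage, plum, teak, iris, rose.

ash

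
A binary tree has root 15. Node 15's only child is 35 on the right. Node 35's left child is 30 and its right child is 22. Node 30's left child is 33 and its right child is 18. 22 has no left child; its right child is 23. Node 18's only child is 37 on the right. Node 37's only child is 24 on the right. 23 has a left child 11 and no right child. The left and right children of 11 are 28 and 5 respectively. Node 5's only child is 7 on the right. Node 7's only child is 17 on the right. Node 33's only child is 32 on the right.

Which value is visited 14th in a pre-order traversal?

Pre-order visits the node, then its left subtree, then its right subtree.
Visit 15.
At 15: no left child.
At 15: go right to 35.
  Visit 35.
  At 35: go left to 30.
    Visit 30.
    At 30: go left to 33.
      Visit 33.
      At 33: no left child.
      At 33: go right to 32.
        32 is a leaf — visit 32.
    At 30: go right to 18.
      Visit 18.
      At 18: no left child.
      At 18: go right to 37.
        Visit 37.
        At 37: no left child.
        At 37: go right to 24.
          24 is a leaf — visit 24.
  At 35: go right to 22.
    Visit 22.
    At 22: no left child.
    At 22: go right to 23.
      Visit 23.
      At 23: go left to 11.
        Visit 11.
        At 11: go left to 28.
          28 is a leaf — visit 28.
        At 11: go right to 5.
          Visit 5.
          At 5: no left child.
          At 5: go right to 7.
            Visit 7.
            At 7: no left child.
            At 7: go right to 17.
              17 is a leaf — visit 17.
      At 23: no right child.
Full pre-order sequence: 15, 35, 30, 33, 32, 18, 37, 24, 22, 23, 11, 28, 5, 7, 17.

7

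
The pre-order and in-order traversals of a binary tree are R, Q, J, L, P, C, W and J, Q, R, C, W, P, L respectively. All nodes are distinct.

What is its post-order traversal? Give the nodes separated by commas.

J, Q, W, C, P, L, R

The first element of pre-order is the root; it splits in-order into left and right subtrees.
Root R: left subtree has 2 nodes {J, Q}, right has 4 {C, W, P, L}.
  Root Q: left subtree has 1 node {J}, right has 0 { }.
  Root L: left subtree has 3 nodes {C, W, P}, right has 0 { }.
    Root P: left subtree has 2 nodes {C, W}, right has 0 { }.
      Root C: left subtree has 0 nodes { }, right has 1 {W}.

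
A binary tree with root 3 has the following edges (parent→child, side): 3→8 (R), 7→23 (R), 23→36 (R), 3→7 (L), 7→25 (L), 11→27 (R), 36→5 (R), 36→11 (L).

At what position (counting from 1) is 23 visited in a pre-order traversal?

4

Pre-order visits the node, then its left subtree, then its right subtree.
Visit 3.
At 3: go left to 7.
  Visit 7.
  At 7: go left to 25.
    25 is a leaf — visit 25.
  At 7: go right to 23.
    Visit 23.
    At 23: no left child.
    At 23: go right to 36.
      Visit 36.
      At 36: go left to 11.
        Visit 11.
        At 11: no left child.
        At 11: go right to 27.
          27 is a leaf — visit 27.
      At 36: go right to 5.
        5 is a leaf — visit 5.
At 3: go right to 8.
  8 is a leaf — visit 8.
Full pre-order sequence: 3, 7, 25, 23, 36, 11, 27, 5, 8.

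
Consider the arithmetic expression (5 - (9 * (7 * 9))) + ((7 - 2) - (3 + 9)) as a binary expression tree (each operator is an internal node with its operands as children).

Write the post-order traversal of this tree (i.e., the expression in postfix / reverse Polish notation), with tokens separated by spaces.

Post-order on an expression tree gives postfix notation: for each operator, emit left operand, right operand, then the operator.

5 9 7 9 * * - 7 2 - 3 9 + - +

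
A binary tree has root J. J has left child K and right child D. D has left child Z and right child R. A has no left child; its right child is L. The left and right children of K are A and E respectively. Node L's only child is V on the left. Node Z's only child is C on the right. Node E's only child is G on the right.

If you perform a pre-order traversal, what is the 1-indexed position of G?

7

Pre-order visits the node, then its left subtree, then its right subtree.
Visit J.
At J: go left to K.
  Visit K.
  At K: go left to A.
    Visit A.
    At A: no left child.
    At A: go right to L.
      Visit L.
      At L: go left to V.
        V is a leaf — visit V.
      At L: no right child.
  At K: go right to E.
    Visit E.
    At E: no left child.
    At E: go right to G.
      G is a leaf — visit G.
At J: go right to D.
  Visit D.
  At D: go left to Z.
    Visit Z.
    At Z: no left child.
    At Z: go right to C.
      C is a leaf — visit C.
  At D: go right to R.
    R is a leaf — visit R.
Full pre-order sequence: J, K, A, L, V, E, G, D, Z, C, R.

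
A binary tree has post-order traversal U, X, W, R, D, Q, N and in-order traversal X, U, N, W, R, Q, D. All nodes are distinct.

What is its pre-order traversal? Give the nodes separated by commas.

N, X, U, Q, R, W, D

The last element of post-order is the root; it splits in-order into left and right subtrees.
Root N: left subtree has 2 nodes {X, U}, right has 4 {W, R, Q, D}.
  Root X: left subtree has 0 nodes { }, right has 1 {U}.
  Root Q: left subtree has 2 nodes {W, R}, right has 1 {D}.
    Root R: left subtree has 1 node {W}, right has 0 { }.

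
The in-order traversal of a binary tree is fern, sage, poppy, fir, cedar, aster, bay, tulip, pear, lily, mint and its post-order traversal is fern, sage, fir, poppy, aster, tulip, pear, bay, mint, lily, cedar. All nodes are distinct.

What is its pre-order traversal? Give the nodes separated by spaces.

cedar poppy sage fern fir lily bay aster pear tulip mint

The last element of post-order is the root; it splits in-order into left and right subtrees.
Root cedar: left subtree has 4 nodes {fern, sage, poppy, fir}, right has 6 {aster, bay, tulip, pear, lily, mint}.
  Root poppy: left subtree has 2 nodes {fern, sage}, right has 1 {fir}.
    Root sage: left subtree has 1 node {fern}, right has 0 { }.
  Root lily: left subtree has 4 nodes {aster, bay, tulip, pear}, right has 1 {mint}.
    Root bay: left subtree has 1 node {aster}, right has 2 {tulip, pear}.
      Root pear: left subtree has 1 node {tulip}, right has 0 { }.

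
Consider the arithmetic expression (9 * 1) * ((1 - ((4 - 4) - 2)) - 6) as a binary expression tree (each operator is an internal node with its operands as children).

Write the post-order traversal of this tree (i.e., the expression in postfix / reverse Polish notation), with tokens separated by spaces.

9 1 * 1 4 4 - 2 - - 6 - *

Post-order on an expression tree gives postfix notation: for each operator, emit left operand, right operand, then the operator.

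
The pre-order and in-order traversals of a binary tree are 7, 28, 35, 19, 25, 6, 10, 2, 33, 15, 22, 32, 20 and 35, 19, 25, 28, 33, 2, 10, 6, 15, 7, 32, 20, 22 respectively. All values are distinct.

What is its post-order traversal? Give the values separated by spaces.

25 19 35 33 2 10 15 6 28 20 32 22 7

The first element of pre-order is the root; it splits in-order into left and right subtrees.
Root 7: left subtree has 9 nodes {35, 19, 25, 28, 33, 2, 10, 6, 15}, right has 3 {32, 20, 22}.
  Root 28: left subtree has 3 nodes {35, 19, 25}, right has 5 {33, 2, 10, 6, 15}.
    Root 35: left subtree has 0 nodes { }, right has 2 {19, 25}.
      Root 19: left subtree has 0 nodes { }, right has 1 {25}.
    Root 6: left subtree has 3 nodes {33, 2, 10}, right has 1 {15}.
      Root 10: left subtree has 2 nodes {33, 2}, right has 0 { }.
        Root 2: left subtree has 1 node {33}, right has 0 { }.
  Root 22: left subtree has 2 nodes {32, 20}, right has 0 { }.
    Root 32: left subtree has 0 nodes { }, right has 1 {20}.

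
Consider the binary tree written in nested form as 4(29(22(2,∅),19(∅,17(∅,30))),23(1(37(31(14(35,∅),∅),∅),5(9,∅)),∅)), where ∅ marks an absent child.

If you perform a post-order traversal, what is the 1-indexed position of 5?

Post-order visits the left subtree, then the right subtree, then the node.
At 4: go left to 29.
  At 29: go left to 22.
    At 22: go left to 2.
      2 is a leaf — visit 2.
    At 22: no right child.
    Visit 22.
  At 29: go right to 19.
    At 19: no left child.
    At 19: go right to 17.
      At 17: no left child.
      At 17: go right to 30.
        30 is a leaf — visit 30.
      Visit 17.
    Visit 19.
  Visit 29.
At 4: go right to 23.
  At 23: go left to 1.
    At 1: go left to 37.
      At 37: go left to 31.
        At 31: go left to 14.
          At 14: go left to 35.
            35 is a leaf — visit 35.
          At 14: no right child.
          Visit 14.
        At 31: no right child.
        Visit 31.
      At 37: no right child.
      Visit 37.
    At 1: go right to 5.
      At 5: go left to 9.
        9 is a leaf — visit 9.
      At 5: no right child.
      Visit 5.
    Visit 1.
  At 23: no right child.
  Visit 23.
Visit 4.
Full post-order sequence: 2, 22, 30, 17, 19, 29, 35, 14, 31, 37, 9, 5, 1, 23, 4.

12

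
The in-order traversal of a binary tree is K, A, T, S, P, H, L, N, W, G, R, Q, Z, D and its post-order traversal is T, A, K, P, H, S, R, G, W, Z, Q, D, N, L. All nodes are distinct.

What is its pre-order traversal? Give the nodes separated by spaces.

The last element of post-order is the root; it splits in-order into left and right subtrees.
Root L: left subtree has 6 nodes {K, A, T, S, P, H}, right has 7 {N, W, G, R, Q, Z, D}.
  Root S: left subtree has 3 nodes {K, A, T}, right has 2 {P, H}.
    Root K: left subtree has 0 nodes { }, right has 2 {A, T}.
      Root A: left subtree has 0 nodes { }, right has 1 {T}.
    Root H: left subtree has 1 node {P}, right has 0 { }.
  Root N: left subtree has 0 nodes { }, right has 6 {W, G, R, Q, Z, D}.
    Root D: left subtree has 5 nodes {W, G, R, Q, Z}, right has 0 { }.
      Root Q: left subtree has 3 nodes {W, G, R}, right has 1 {Z}.
        Root W: left subtree has 0 nodes { }, right has 2 {G, R}.
          Root G: left subtree has 0 nodes { }, right has 1 {R}.

L S K A T H P N D Q W G R Z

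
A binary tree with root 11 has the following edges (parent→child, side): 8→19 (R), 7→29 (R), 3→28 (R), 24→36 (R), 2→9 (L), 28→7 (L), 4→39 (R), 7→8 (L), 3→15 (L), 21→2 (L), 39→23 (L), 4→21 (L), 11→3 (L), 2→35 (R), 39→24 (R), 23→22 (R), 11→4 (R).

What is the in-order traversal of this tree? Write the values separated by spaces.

15 3 8 19 7 29 28 11 9 2 35 21 4 23 22 39 24 36

In-order visits the left subtree, then the node, then the right subtree.
At 11: go left to 3.
  At 3: go left to 15.
    15 is a leaf — visit 15.
  Visit 3.
  At 3: go right to 28.
    At 28: go left to 7.
      At 7: go left to 8.
        At 8: no left child.
        Visit 8.
        At 8: go right to 19.
          19 is a leaf — visit 19.
      Visit 7.
      At 7: go right to 29.
        29 is a leaf — visit 29.
    Visit 28.
    At 28: no right child.
Visit 11.
At 11: go right to 4.
  At 4: go left to 21.
    At 21: go left to 2.
      At 2: go left to 9.
        9 is a leaf — visit 9.
      Visit 2.
      At 2: go right to 35.
        35 is a leaf — visit 35.
    Visit 21.
    At 21: no right child.
  Visit 4.
  At 4: go right to 39.
    At 39: go left to 23.
      At 23: no left child.
      Visit 23.
      At 23: go right to 22.
        22 is a leaf — visit 22.
    Visit 39.
    At 39: go right to 24.
      At 24: no left child.
      Visit 24.
      At 24: go right to 36.
        36 is a leaf — visit 36.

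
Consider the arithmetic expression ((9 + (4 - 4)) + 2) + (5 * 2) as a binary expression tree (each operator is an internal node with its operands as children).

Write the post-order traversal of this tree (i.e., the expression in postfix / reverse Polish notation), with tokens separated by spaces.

Post-order on an expression tree gives postfix notation: for each operator, emit left operand, right operand, then the operator.

9 4 4 - + 2 + 5 2 * +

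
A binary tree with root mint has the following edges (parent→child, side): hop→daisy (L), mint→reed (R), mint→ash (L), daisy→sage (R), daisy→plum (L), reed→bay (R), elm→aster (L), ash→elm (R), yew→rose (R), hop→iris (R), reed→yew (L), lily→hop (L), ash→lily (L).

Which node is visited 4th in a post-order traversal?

Post-order visits the left subtree, then the right subtree, then the node.
At mint: go left to ash.
  At ash: go left to lily.
    At lily: go left to hop.
      At hop: go left to daisy.
        At daisy: go left to plum.
          plum is a leaf — visit plum.
        At daisy: go right to sage.
          sage is a leaf — visit sage.
        Visit daisy.
      At hop: go right to iris.
        iris is a leaf — visit iris.
      Visit hop.
    At lily: no right child.
    Visit lily.
  At ash: go right to elm.
    At elm: go left to aster.
      aster is a leaf — visit aster.
    At elm: no right child.
    Visit elm.
  Visit ash.
At mint: go right to reed.
  At reed: go left to yew.
    At yew: no left child.
    At yew: go right to rose.
      rose is a leaf — visit rose.
    Visit yew.
  At reed: go right to bay.
    bay is a leaf — visit bay.
  Visit reed.
Visit mint.
Full post-order sequence: plum, sage, daisy, iris, hop, lily, aster, elm, ash, rose, yew, bay, reed, mint.

iris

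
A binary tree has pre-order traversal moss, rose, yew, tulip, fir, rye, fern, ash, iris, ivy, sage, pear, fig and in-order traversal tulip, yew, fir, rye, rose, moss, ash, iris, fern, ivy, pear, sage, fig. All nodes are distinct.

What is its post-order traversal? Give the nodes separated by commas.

tulip, rye, fir, yew, rose, iris, ash, pear, fig, sage, ivy, fern, moss

The first element of pre-order is the root; it splits in-order into left and right subtrees.
Root moss: left subtree has 5 nodes {tulip, yew, fir, rye, rose}, right has 7 {ash, iris, fern, ivy, pear, sage, fig}.
  Root rose: left subtree has 4 nodes {tulip, yew, fir, rye}, right has 0 { }.
    Root yew: left subtree has 1 node {tulip}, right has 2 {fir, rye}.
      Root fir: left subtree has 0 nodes { }, right has 1 {rye}.
  Root fern: left subtree has 2 nodes {ash, iris}, right has 4 {ivy, pear, sage, fig}.
    Root ash: left subtree has 0 nodes { }, right has 1 {iris}.
    Root ivy: left subtree has 0 nodes { }, right has 3 {pear, sage, fig}.
      Root sage: left subtree has 1 node {pear}, right has 1 {fig}.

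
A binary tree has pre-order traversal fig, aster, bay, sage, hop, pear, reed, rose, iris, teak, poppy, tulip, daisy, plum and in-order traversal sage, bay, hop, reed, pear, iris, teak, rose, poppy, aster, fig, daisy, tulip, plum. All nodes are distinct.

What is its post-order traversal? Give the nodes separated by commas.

sage, reed, teak, iris, poppy, rose, pear, hop, bay, aster, daisy, plum, tulip, fig

The first element of pre-order is the root; it splits in-order into left and right subtrees.
Root fig: left subtree has 10 nodes {sage, bay, hop, reed, pear, iris, teak, rose, poppy, aster}, right has 3 {daisy, tulip, plum}.
  Root aster: left subtree has 9 nodes {sage, bay, hop, reed, pear, iris, teak, rose, poppy}, right has 0 { }.
    Root bay: left subtree has 1 node {sage}, right has 7 {hop, reed, pear, iris, teak, rose, poppy}.
      Root hop: left subtree has 0 nodes { }, right has 6 {reed, pear, iris, teak, rose, poppy}.
        Root pear: left subtree has 1 node {reed}, right has 4 {iris, teak, rose, poppy}.
          Root rose: left subtree has 2 nodes {iris, teak}, right has 1 {poppy}.
            Root iris: left subtree has 0 nodes { }, right has 1 {teak}.
  Root tulip: left subtree has 1 node {daisy}, right has 1 {plum}.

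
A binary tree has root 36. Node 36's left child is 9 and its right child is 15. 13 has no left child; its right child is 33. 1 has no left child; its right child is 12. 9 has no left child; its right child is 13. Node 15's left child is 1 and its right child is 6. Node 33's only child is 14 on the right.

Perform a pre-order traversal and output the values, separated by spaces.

Pre-order visits the node, then its left subtree, then its right subtree.
Visit 36.
At 36: go left to 9.
  Visit 9.
  At 9: no left child.
  At 9: go right to 13.
    Visit 13.
    At 13: no left child.
    At 13: go right to 33.
      Visit 33.
      At 33: no left child.
      At 33: go right to 14.
        14 is a leaf — visit 14.
At 36: go right to 15.
  Visit 15.
  At 15: go left to 1.
    Visit 1.
    At 1: no left child.
    At 1: go right to 12.
      12 is a leaf — visit 12.
  At 15: go right to 6.
    6 is a leaf — visit 6.

36 9 13 33 14 15 1 12 6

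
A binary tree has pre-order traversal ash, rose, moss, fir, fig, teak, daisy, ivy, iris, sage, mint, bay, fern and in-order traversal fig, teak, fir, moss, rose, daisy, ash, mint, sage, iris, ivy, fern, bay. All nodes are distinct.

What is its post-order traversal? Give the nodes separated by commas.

The first element of pre-order is the root; it splits in-order into left and right subtrees.
Root ash: left subtree has 6 nodes {fig, teak, fir, moss, rose, daisy}, right has 6 {mint, sage, iris, ivy, fern, bay}.
  Root rose: left subtree has 4 nodes {fig, teak, fir, moss}, right has 1 {daisy}.
    Root moss: left subtree has 3 nodes {fig, teak, fir}, right has 0 { }.
      Root fir: left subtree has 2 nodes {fig, teak}, right has 0 { }.
        Root fig: left subtree has 0 nodes { }, right has 1 {teak}.
  Root ivy: left subtree has 3 nodes {mint, sage, iris}, right has 2 {fern, bay}.
    Root iris: left subtree has 2 nodes {mint, sage}, right has 0 { }.
      Root sage: left subtree has 1 node {mint}, right has 0 { }.
    Root bay: left subtree has 1 node {fern}, right has 0 { }.

teak, fig, fir, moss, daisy, rose, mint, sage, iris, fern, bay, ivy, ash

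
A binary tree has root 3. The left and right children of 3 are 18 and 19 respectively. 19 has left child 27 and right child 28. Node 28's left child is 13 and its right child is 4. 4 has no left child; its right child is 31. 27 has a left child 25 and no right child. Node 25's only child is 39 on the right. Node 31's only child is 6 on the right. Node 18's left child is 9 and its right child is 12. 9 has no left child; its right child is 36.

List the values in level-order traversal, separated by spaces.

3 18 19 9 12 27 28 36 25 13 4 39 31 6

Level-order visits nodes level by level from the root, left to right within each level.
Level 0: 3
Level 1: 18, 19
Level 2: 9, 12, 27, 28
Level 3: 36, 25, 13, 4
Level 4: 39, 31
Level 5: 6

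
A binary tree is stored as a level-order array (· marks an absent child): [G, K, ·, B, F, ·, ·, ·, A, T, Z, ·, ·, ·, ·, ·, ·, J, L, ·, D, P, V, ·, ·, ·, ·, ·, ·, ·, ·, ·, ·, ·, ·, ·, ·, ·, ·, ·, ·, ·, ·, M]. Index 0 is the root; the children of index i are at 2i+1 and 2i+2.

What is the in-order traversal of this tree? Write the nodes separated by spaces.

In-order visits the left subtree, then the node, then the right subtree.
At G: go left to K.
  At K: go left to B.
    At B: no left child.
    Visit B.
    At B: go right to A.
      At A: go left to J.
        J is a leaf — visit J.
      Visit A.
      At A: go right to L.
        L is a leaf — visit L.
  Visit K.
  At K: go right to F.
    At F: go left to T.
      At T: no left child.
      Visit T.
      At T: go right to D.
        D is a leaf — visit D.
    Visit F.
    At F: go right to Z.
      At Z: go left to P.
        At P: go left to M.
          M is a leaf — visit M.
        Visit P.
        At P: no right child.
      Visit Z.
      At Z: go right to V.
        V is a leaf — visit V.
Visit G.
At G: no right child.

B J A L K T D F M P Z V G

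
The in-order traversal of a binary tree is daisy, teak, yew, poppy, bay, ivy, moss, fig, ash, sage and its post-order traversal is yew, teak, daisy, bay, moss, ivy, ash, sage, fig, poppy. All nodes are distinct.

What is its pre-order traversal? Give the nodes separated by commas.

The last element of post-order is the root; it splits in-order into left and right subtrees.
Root poppy: left subtree has 3 nodes {daisy, teak, yew}, right has 6 {bay, ivy, moss, fig, ash, sage}.
  Root daisy: left subtree has 0 nodes { }, right has 2 {teak, yew}.
    Root teak: left subtree has 0 nodes { }, right has 1 {yew}.
  Root fig: left subtree has 3 nodes {bay, ivy, moss}, right has 2 {ash, sage}.
    Root ivy: left subtree has 1 node {bay}, right has 1 {moss}.
    Root sage: left subtree has 1 node {ash}, right has 0 { }.

poppy, daisy, teak, yew, fig, ivy, bay, moss, sage, ash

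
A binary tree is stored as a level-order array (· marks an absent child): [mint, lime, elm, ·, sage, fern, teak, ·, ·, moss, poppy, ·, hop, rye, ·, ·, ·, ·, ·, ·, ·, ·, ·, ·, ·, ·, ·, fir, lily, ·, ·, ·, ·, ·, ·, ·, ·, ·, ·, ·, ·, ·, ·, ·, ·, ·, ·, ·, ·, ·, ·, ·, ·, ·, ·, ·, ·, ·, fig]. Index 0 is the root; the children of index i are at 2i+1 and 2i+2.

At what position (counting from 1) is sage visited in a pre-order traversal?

3

Pre-order visits the node, then its left subtree, then its right subtree.
Visit mint.
At mint: go left to lime.
  Visit lime.
  At lime: no left child.
  At lime: go right to sage.
    Visit sage.
    At sage: go left to moss.
      moss is a leaf — visit moss.
    At sage: go right to poppy.
      poppy is a leaf — visit poppy.
At mint: go right to elm.
  Visit elm.
  At elm: go left to fern.
    Visit fern.
    At fern: no left child.
    At fern: go right to hop.
      hop is a leaf — visit hop.
  At elm: go right to teak.
    Visit teak.
    At teak: go left to rye.
      Visit rye.
      At rye: go left to fir.
        fir is a leaf — visit fir.
      At rye: go right to lily.
        Visit lily.
        At lily: no left child.
        At lily: go right to fig.
          fig is a leaf — visit fig.
    At teak: no right child.
Full pre-order sequence: mint, lime, sage, moss, poppy, elm, fern, hop, teak, rye, fir, lily, fig.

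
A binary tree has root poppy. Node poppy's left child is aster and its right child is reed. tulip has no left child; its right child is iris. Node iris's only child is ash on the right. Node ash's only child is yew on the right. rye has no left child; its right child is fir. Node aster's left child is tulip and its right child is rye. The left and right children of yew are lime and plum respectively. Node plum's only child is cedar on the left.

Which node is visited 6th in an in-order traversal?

cedar

In-order visits the left subtree, then the node, then the right subtree.
At poppy: go left to aster.
  At aster: go left to tulip.
    At tulip: no left child.
    Visit tulip.
    At tulip: go right to iris.
      At iris: no left child.
      Visit iris.
      At iris: go right to ash.
        At ash: no left child.
        Visit ash.
        At ash: go right to yew.
          At yew: go left to lime.
            lime is a leaf — visit lime.
          Visit yew.
          At yew: go right to plum.
            At plum: go left to cedar.
              cedar is a leaf — visit cedar.
            Visit plum.
            At plum: no right child.
  Visit aster.
  At aster: go right to rye.
    At rye: no left child.
    Visit rye.
    At rye: go right to fir.
      fir is a leaf — visit fir.
Visit poppy.
At poppy: go right to reed.
  reed is a leaf — visit reed.
Full in-order sequence: tulip, iris, ash, lime, yew, cedar, plum, aster, rye, fir, poppy, reed.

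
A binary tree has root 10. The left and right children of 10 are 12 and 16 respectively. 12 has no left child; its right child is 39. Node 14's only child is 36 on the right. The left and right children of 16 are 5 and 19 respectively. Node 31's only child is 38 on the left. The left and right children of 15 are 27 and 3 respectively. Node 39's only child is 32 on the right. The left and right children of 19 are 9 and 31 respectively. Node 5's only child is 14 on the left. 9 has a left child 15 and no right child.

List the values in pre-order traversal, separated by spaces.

Pre-order visits the node, then its left subtree, then its right subtree.
Visit 10.
At 10: go left to 12.
  Visit 12.
  At 12: no left child.
  At 12: go right to 39.
    Visit 39.
    At 39: no left child.
    At 39: go right to 32.
      32 is a leaf — visit 32.
At 10: go right to 16.
  Visit 16.
  At 16: go left to 5.
    Visit 5.
    At 5: go left to 14.
      Visit 14.
      At 14: no left child.
      At 14: go right to 36.
        36 is a leaf — visit 36.
    At 5: no right child.
  At 16: go right to 19.
    Visit 19.
    At 19: go left to 9.
      Visit 9.
      At 9: go left to 15.
        Visit 15.
        At 15: go left to 27.
          27 is a leaf — visit 27.
        At 15: go right to 3.
          3 is a leaf — visit 3.
      At 9: no right child.
    At 19: go right to 31.
      Visit 31.
      At 31: go left to 38.
        38 is a leaf — visit 38.
      At 31: no right child.

10 12 39 32 16 5 14 36 19 9 15 27 3 31 38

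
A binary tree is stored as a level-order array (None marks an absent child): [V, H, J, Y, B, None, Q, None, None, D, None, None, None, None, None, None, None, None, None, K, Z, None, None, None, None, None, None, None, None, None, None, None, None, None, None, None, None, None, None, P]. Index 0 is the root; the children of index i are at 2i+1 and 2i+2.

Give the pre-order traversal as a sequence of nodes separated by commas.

V, H, Y, B, D, K, P, Z, J, Q

Pre-order visits the node, then its left subtree, then its right subtree.
Visit V.
At V: go left to H.
  Visit H.
  At H: go left to Y.
    Y is a leaf — visit Y.
  At H: go right to B.
    Visit B.
    At B: go left to D.
      Visit D.
      At D: go left to K.
        Visit K.
        At K: go left to P.
          P is a leaf — visit P.
        At K: no right child.
      At D: go right to Z.
        Z is a leaf — visit Z.
    At B: no right child.
At V: go right to J.
  Visit J.
  At J: no left child.
  At J: go right to Q.
    Q is a leaf — visit Q.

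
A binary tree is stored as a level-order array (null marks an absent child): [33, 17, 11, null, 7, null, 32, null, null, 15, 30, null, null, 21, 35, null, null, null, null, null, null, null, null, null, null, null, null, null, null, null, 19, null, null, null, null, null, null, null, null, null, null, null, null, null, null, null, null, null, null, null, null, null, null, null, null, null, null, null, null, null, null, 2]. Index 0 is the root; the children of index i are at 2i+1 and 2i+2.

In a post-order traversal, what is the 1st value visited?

Post-order visits the left subtree, then the right subtree, then the node.
At 33: go left to 17.
  At 17: no left child.
  At 17: go right to 7.
    At 7: go left to 15.
      15 is a leaf — visit 15.
    At 7: go right to 30.
      30 is a leaf — visit 30.
    Visit 7.
  Visit 17.
At 33: go right to 11.
  At 11: no left child.
  At 11: go right to 32.
    At 32: go left to 21.
      21 is a leaf — visit 21.
    At 32: go right to 35.
      At 35: no left child.
      At 35: go right to 19.
        At 19: go left to 2.
          2 is a leaf — visit 2.
        At 19: no right child.
        Visit 19.
      Visit 35.
    Visit 32.
  Visit 11.
Visit 33.
Full post-order sequence: 15, 30, 7, 17, 21, 2, 19, 35, 32, 11, 33.

15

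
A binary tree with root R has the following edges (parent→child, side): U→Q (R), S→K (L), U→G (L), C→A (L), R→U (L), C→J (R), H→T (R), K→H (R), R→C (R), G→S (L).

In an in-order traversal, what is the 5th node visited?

In-order visits the left subtree, then the node, then the right subtree.
At R: go left to U.
  At U: go left to G.
    At G: go left to S.
      At S: go left to K.
        At K: no left child.
        Visit K.
        At K: go right to H.
          At H: no left child.
          Visit H.
          At H: go right to T.
            T is a leaf — visit T.
      Visit S.
      At S: no right child.
    Visit G.
    At G: no right child.
  Visit U.
  At U: go right to Q.
    Q is a leaf — visit Q.
Visit R.
At R: go right to C.
  At C: go left to A.
    A is a leaf — visit A.
  Visit C.
  At C: go right to J.
    J is a leaf — visit J.
Full in-order sequence: K, H, T, S, G, U, Q, R, A, C, J.

G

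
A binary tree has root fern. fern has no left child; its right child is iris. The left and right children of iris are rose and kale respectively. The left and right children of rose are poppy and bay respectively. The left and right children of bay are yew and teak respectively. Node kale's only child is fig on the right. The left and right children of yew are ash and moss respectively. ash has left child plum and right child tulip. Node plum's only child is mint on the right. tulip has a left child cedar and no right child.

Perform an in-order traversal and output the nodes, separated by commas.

fern, poppy, rose, plum, mint, ash, cedar, tulip, yew, moss, bay, teak, iris, kale, fig

In-order visits the left subtree, then the node, then the right subtree.
At fern: no left child.
Visit fern.
At fern: go right to iris.
  At iris: go left to rose.
    At rose: go left to poppy.
      poppy is a leaf — visit poppy.
    Visit rose.
    At rose: go right to bay.
      At bay: go left to yew.
        At yew: go left to ash.
          At ash: go left to plum.
            At plum: no left child.
            Visit plum.
            At plum: go right to mint.
              mint is a leaf — visit mint.
          Visit ash.
          At ash: go right to tulip.
            At tulip: go left to cedar.
              cedar is a leaf — visit cedar.
            Visit tulip.
            At tulip: no right child.
        Visit yew.
        At yew: go right to moss.
          moss is a leaf — visit moss.
      Visit bay.
      At bay: go right to teak.
        teak is a leaf — visit teak.
  Visit iris.
  At iris: go right to kale.
    At kale: no left child.
    Visit kale.
    At kale: go right to fig.
      fig is a leaf — visit fig.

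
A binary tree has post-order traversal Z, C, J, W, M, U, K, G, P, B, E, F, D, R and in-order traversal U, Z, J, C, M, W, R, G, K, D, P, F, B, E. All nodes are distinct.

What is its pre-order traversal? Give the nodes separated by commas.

R, U, M, J, Z, C, W, D, G, K, F, P, E, B

The last element of post-order is the root; it splits in-order into left and right subtrees.
Root R: left subtree has 6 nodes {U, Z, J, C, M, W}, right has 7 {G, K, D, P, F, B, E}.
  Root U: left subtree has 0 nodes { }, right has 5 {Z, J, C, M, W}.
    Root M: left subtree has 3 nodes {Z, J, C}, right has 1 {W}.
      Root J: left subtree has 1 node {Z}, right has 1 {C}.
  Root D: left subtree has 2 nodes {G, K}, right has 4 {P, F, B, E}.
    Root G: left subtree has 0 nodes { }, right has 1 {K}.
    Root F: left subtree has 1 node {P}, right has 2 {B, E}.
      Root E: left subtree has 1 node {B}, right has 0 { }.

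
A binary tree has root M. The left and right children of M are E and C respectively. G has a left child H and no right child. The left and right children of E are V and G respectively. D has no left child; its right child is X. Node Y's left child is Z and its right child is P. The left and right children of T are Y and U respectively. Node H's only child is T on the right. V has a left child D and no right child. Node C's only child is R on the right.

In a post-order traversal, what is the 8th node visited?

T

Post-order visits the left subtree, then the right subtree, then the node.
At M: go left to E.
  At E: go left to V.
    At V: go left to D.
      At D: no left child.
      At D: go right to X.
        X is a leaf — visit X.
      Visit D.
    At V: no right child.
    Visit V.
  At E: go right to G.
    At G: go left to H.
      At H: no left child.
      At H: go right to T.
        At T: go left to Y.
          At Y: go left to Z.
            Z is a leaf — visit Z.
          At Y: go right to P.
            P is a leaf — visit P.
          Visit Y.
        At T: go right to U.
          U is a leaf — visit U.
        Visit T.
      Visit H.
    At G: no right child.
    Visit G.
  Visit E.
At M: go right to C.
  At C: no left child.
  At C: go right to R.
    R is a leaf — visit R.
  Visit C.
Visit M.
Full post-order sequence: X, D, V, Z, P, Y, U, T, H, G, E, R, C, M.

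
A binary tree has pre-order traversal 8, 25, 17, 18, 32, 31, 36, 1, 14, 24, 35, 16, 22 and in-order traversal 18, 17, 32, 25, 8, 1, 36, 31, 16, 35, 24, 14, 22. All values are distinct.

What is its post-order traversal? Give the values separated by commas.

18, 32, 17, 25, 1, 36, 16, 35, 24, 22, 14, 31, 8

The first element of pre-order is the root; it splits in-order into left and right subtrees.
Root 8: left subtree has 4 nodes {18, 17, 32, 25}, right has 8 {1, 36, 31, 16, 35, 24, 14, 22}.
  Root 25: left subtree has 3 nodes {18, 17, 32}, right has 0 { }.
    Root 17: left subtree has 1 node {18}, right has 1 {32}.
  Root 31: left subtree has 2 nodes {1, 36}, right has 5 {16, 35, 24, 14, 22}.
    Root 36: left subtree has 1 node {1}, right has 0 { }.
    Root 14: left subtree has 3 nodes {16, 35, 24}, right has 1 {22}.
      Root 24: left subtree has 2 nodes {16, 35}, right has 0 { }.
        Root 35: left subtree has 1 node {16}, right has 0 { }.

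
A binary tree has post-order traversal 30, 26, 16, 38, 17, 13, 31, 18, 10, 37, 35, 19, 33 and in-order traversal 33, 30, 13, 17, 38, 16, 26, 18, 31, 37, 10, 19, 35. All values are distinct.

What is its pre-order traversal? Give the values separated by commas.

33, 19, 37, 18, 13, 30, 17, 38, 16, 26, 31, 10, 35

The last element of post-order is the root; it splits in-order into left and right subtrees.
Root 33: left subtree has 0 nodes { }, right has 12 {30, 13, 17, 38, 16, 26, 18, 31, 37, 10, 19, 35}.
  Root 19: left subtree has 10 nodes {30, 13, 17, 38, 16, 26, 18, 31, 37, 10}, right has 1 {35}.
    Root 37: left subtree has 8 nodes {30, 13, 17, 38, 16, 26, 18, 31}, right has 1 {10}.
      Root 18: left subtree has 6 nodes {30, 13, 17, 38, 16, 26}, right has 1 {31}.
        Root 13: left subtree has 1 node {30}, right has 4 {17, 38, 16, 26}.
          Root 17: left subtree has 0 nodes { }, right has 3 {38, 16, 26}.
            Root 38: left subtree has 0 nodes { }, right has 2 {16, 26}.
              Root 16: left subtree has 0 nodes { }, right has 1 {26}.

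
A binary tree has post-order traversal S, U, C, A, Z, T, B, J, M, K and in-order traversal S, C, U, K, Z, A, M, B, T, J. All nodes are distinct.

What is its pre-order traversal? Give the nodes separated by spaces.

The last element of post-order is the root; it splits in-order into left and right subtrees.
Root K: left subtree has 3 nodes {S, C, U}, right has 6 {Z, A, M, B, T, J}.
  Root C: left subtree has 1 node {S}, right has 1 {U}.
  Root M: left subtree has 2 nodes {Z, A}, right has 3 {B, T, J}.
    Root Z: left subtree has 0 nodes { }, right has 1 {A}.
    Root J: left subtree has 2 nodes {B, T}, right has 0 { }.
      Root B: left subtree has 0 nodes { }, right has 1 {T}.

K C S U M Z A J B T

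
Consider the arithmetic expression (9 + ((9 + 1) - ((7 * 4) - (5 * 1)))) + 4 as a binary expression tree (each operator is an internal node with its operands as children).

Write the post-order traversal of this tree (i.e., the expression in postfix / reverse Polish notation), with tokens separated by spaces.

Post-order on an expression tree gives postfix notation: for each operator, emit left operand, right operand, then the operator.

9 9 1 + 7 4 * 5 1 * - - + 4 +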